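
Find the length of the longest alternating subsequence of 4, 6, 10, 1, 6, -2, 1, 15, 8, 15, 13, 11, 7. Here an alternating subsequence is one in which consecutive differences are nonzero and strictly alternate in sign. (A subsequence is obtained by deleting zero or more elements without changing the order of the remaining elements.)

A longest alternating subsequence is 4, 6, 1, 6, -2, 15, 8, 15, 13 (positions 1,2,4,5,6,8,9,10,11); its 8 consecutive differences strictly alternate in sign, and length 9 is optimal.

9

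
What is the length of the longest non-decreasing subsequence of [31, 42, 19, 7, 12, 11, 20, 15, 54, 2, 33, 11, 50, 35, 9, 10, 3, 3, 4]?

5

One longest non-decreasing subsequence is 7, 12, 20, 33, 50 (positions 4,5,7,11,13), of length 5; no longer one exists.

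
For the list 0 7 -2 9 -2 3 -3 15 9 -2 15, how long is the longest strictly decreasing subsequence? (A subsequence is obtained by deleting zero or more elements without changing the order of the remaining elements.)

One longest decreasing subsequence is 0, -2, -3 (positions 1,3,7), of length 3; no longer one exists.

3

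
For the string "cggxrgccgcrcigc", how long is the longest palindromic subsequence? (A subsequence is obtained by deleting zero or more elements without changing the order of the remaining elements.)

Using dp[i][j] = 2 + dp[i+1][j−1] if the ends match, else max(dp[i+1][j], dp[i][j−1]):
dp[1][15] = 10. A witness is cgrgccgrgc at positions 1,2,5,6,7,8,9,11,14,15.

10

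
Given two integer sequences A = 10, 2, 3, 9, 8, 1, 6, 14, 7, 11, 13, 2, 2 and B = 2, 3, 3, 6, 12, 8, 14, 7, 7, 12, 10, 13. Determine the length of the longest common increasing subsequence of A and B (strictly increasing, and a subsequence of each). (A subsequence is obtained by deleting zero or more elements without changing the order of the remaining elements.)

5

A longest common strictly increasing subsequence is 2, 3, 6, 7, 13 (length 5); it appears in order in both A and B, and no longer such subsequence exists.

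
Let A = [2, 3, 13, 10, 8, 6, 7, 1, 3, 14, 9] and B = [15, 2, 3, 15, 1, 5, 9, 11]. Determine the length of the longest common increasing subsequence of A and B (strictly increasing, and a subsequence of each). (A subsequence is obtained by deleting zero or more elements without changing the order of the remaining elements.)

For each value that appears in both, track the longest common increasing run ending there.
The best achievable length is 3; one witness is 2, 3, 9 (A-positions 1,2,11, B-positions 2,3,7).

3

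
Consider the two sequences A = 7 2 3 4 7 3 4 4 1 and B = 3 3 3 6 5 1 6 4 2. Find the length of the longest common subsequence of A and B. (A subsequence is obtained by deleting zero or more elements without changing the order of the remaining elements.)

A longest common subsequence is 3, 3, 4 (length 3); the LCS DP confirms no longer common subsequence exists.

3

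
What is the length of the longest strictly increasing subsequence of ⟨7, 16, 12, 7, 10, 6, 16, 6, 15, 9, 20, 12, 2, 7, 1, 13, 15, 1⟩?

5

Scanning left to right, the best length ending at each element is: 7→1, 16→2, 12→2, 7→1, 10→2, 6→1, 16→3, 6→1, 15→3, 9→2, 20→4, 12→3, 2→1, 7→2, 1→1, 13→4, 15→5, 1→1.
So the longest increasing subsequence has length 5, e.g. 7, 10, 12, 13, 15.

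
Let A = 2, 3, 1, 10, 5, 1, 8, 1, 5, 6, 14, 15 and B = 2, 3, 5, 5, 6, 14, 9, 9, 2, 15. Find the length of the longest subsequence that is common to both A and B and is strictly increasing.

6

A longest common strictly increasing subsequence is 2, 3, 5, 6, 14, 15 (length 6); it appears in order in both A and B, and no longer such subsequence exists.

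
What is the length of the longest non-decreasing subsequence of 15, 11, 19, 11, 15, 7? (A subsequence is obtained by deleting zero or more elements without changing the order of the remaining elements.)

One longest non-decreasing subsequence is 11, 11, 15 (positions 2,4,5), of length 3; no longer one exists.

3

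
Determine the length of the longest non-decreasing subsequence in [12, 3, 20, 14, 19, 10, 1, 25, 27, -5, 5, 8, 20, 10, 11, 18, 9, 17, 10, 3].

6

Let dp[i] be the longest non-decreasing subsequence ending at position i. Then dp = [1, 1, 2, 2, 3, 2, 1, 4, 5, 1, 2, 3, 4, 4, 5, 6, 4, 6, 5, 2].
The maximum is 6; one witness is 3, 5, 8, 10, 11, 18 at positions 2,11,12,14,15,16.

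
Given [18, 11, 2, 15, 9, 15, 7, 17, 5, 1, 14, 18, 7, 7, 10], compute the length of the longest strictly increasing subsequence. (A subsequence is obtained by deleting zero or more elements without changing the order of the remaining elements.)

Scanning left to right, the best length ending at each element is: 18→1, 11→1, 2→1, 15→2, 9→2, 15→3, 7→2, 17→4, 5→2, 1→1, 14→3, 18→5, 7→3, 7→3, 10→4.
So the longest increasing subsequence has length 5, e.g. 2, 9, 15, 17, 18.

5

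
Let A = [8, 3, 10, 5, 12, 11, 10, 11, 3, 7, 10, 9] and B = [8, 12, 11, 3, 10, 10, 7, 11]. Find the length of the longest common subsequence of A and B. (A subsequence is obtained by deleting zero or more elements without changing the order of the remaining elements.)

5

A longest common subsequence is 8, 3, 10, 10, 11 (length 5); the LCS DP confirms no longer common subsequence exists.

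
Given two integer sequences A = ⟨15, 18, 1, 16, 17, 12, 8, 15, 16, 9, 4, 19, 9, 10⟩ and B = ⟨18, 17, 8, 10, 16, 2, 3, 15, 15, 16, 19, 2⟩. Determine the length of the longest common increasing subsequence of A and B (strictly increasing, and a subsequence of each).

A longest common strictly increasing subsequence is 8, 15, 16, 19 (length 4); it appears in order in both A and B, and no longer such subsequence exists.

4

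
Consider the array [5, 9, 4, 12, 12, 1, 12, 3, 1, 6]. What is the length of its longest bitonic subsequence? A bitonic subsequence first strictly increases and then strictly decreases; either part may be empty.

Let inc[i] be the LIS ending at i and dec[i] the longest strictly decreasing subsequence starting at i. inc = [1, 2, 1, 3, 3, 1, 3, 2, 1, 3], dec = [4, 4, 3, 3, 3, 1, 3, 2, 1, 1].
max_i inc[i]+dec[i]−1 = 5, with one witness 5, 9, 4, 3, 1.

5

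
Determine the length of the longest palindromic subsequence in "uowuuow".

Using dp[i][j] = 2 + dp[i+1][j−1] if the ends match, else max(dp[i+1][j], dp[i][j−1]):
dp[1][7] = 4. A witness is wuuw at positions 3,4,5,7.

4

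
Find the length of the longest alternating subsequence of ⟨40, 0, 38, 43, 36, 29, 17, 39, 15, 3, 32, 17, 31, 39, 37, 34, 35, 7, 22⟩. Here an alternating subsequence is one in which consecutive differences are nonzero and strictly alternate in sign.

13

Track the best alternating length ending on an up-step vs a down-step at each position: up/down = 1/1, 1/2, 3/2, 3/1, 3/4, 3/4, 3/4, 5/4, 3/6, 3/6, 7/6, 7/8, 9/8, 9/4, 9/10, 9/10, 11/10, 7/12, 13/12.
The maximum over both is 13; one such subsequence is 40, 0, 38, 36, 39, 15, 32, 17, 39, 34, 35, 7, 22.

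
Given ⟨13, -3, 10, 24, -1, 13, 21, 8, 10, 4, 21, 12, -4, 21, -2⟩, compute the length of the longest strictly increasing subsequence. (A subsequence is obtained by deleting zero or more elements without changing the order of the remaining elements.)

One longest increasing subsequence is -3, -1, 8, 10, 12, 21 (positions 2,5,8,9,12,14), of length 6; no longer one exists.

6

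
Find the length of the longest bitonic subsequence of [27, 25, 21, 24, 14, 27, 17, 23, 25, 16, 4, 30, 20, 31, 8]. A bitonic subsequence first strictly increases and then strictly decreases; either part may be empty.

Let inc[i] be the LIS ending at i and dec[i] the longest strictly decreasing subsequence starting at i. inc = [1, 1, 1, 2, 1, 3, 2, 3, 4, 2, 1, 5, 3, 6, 2], dec = [6, 5, 4, 4, 2, 4, 3, 3, 3, 2, 1, 3, 2, 2, 1].
max_i inc[i]+dec[i]−1 = 7, with one witness 14, 17, 23, 25, 30, 20, 8.

7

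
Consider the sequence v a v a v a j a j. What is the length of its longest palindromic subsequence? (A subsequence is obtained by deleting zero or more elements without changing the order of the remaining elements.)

5

Using dp[i][j] = 2 + dp[i+1][j−1] if the ends match, else max(dp[i+1][j], dp[i][j−1]):
dp[1][9] = 5. A witness is aavaa at positions 2,4,5,6,8.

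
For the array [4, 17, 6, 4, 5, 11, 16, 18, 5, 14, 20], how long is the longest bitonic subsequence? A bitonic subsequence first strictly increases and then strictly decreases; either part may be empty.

Let inc[i] be the LIS ending at i and dec[i] the longest strictly decreasing subsequence starting at i. inc = [1, 2, 2, 1, 2, 3, 4, 5, 2, 4, 6], dec = [1, 3, 2, 1, 1, 2, 2, 2, 1, 1, 1].
max_i inc[i]+dec[i]−1 = 6, with one witness 4, 6, 11, 16, 18, 14.

6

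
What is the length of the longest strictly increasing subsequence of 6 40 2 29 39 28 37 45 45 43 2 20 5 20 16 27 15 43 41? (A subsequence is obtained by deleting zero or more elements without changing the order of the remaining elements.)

5

Let dp[i] be the longest increasing subsequence ending at position i. Then dp = [1, 2, 1, 2, 3, 2, 3, 4, 4, 4, 1, 2, 2, 3, 3, 4, 3, 5, 5].
The maximum is 5; one witness is 2, 5, 20, 27, 43 at positions 3,13,14,16,18.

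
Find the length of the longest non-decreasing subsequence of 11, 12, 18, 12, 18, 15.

4

Scanning left to right, the best length ending at each element is: 11→1, 12→2, 18→3, 12→3, 18→4, 15→4.
So the longest non-decreasing subsequence has length 4, e.g. 11, 12, 18, 18.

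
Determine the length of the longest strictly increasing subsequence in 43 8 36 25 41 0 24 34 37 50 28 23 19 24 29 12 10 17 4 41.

5

One longest increasing subsequence is 8, 25, 34, 37, 50 (positions 2,4,8,9,10), of length 5; no longer one exists.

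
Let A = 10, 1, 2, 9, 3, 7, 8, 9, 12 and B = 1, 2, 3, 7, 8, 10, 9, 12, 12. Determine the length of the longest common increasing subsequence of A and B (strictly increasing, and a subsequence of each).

For each value that appears in both, track the longest common increasing run ending there.
The best achievable length is 7; one witness is 1, 2, 3, 7, 8, 9, 12 (A-positions 2,3,5,6,7,8,9, B-positions 1,2,3,4,5,7,8).

7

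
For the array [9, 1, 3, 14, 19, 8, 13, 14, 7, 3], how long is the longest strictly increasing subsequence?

Let dp[i] be the longest increasing subsequence ending at position i. Then dp = [1, 1, 2, 3, 4, 3, 4, 5, 3, 2].
The maximum is 5; one witness is 1, 3, 8, 13, 14 at positions 2,3,6,7,8.

5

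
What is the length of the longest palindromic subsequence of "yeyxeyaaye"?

One longest palindromic subsequence is eyaaye (positions 2,3,7,8,9,10); it reads the same forward and backward, and the interval DP gives dp[1][10] = 6.

6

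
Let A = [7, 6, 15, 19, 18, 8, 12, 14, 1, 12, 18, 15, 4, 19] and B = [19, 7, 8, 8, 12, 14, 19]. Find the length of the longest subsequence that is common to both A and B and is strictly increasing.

For each value that appears in both, track the longest common increasing run ending there.
The best achievable length is 5; one witness is 7, 8, 12, 14, 19 (A-positions 1,6,7,8,14, B-positions 2,3,5,6,7).

5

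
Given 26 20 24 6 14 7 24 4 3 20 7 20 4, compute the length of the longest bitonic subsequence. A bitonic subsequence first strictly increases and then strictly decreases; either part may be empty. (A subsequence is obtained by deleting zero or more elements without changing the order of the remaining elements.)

6

Let inc[i] be the LIS ending at i and dec[i] the longest strictly decreasing subsequence starting at i. inc = [1, 1, 2, 1, 2, 2, 3, 1, 1, 3, 2, 3, 2], dec = [6, 5, 5, 3, 4, 3, 4, 2, 1, 3, 2, 2, 1].
max_i inc[i]+dec[i]−1 = 6, with one witness 26, 24, 14, 7, 4, 3.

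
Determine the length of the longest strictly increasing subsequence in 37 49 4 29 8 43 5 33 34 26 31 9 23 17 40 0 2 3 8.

5

Let dp[i] be the longest increasing subsequence ending at position i. Then dp = [1, 2, 1, 2, 2, 3, 2, 3, 4, 3, 4, 3, 4, 4, 5, 1, 2, 3, 4].
The maximum is 5; one witness is 4, 29, 33, 34, 40 at positions 3,4,8,9,15.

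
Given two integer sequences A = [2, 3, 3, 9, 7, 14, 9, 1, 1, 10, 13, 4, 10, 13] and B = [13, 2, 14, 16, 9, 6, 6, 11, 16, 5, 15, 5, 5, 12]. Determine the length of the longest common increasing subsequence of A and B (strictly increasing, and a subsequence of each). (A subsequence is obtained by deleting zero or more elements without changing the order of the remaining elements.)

For each value that appears in both, track the longest common increasing run ending there.
The best achievable length is 2; one witness is 2, 14 (A-positions 1,6, B-positions 2,3).

2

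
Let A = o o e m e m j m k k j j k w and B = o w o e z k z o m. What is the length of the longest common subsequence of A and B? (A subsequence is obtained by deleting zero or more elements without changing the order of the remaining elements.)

Backtracking the LCS table gives one alignment: o (A1,B1) → o (A2,B3) → e (A3,B4) → m (A8,B9).
So the longest common subsequence has length 4.

4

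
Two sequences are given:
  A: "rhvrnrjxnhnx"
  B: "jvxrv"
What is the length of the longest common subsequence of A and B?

2

Backtracking the LCS table gives one alignment: r (A1,B4) → v (A3,B5).
So the longest common subsequence has length 2.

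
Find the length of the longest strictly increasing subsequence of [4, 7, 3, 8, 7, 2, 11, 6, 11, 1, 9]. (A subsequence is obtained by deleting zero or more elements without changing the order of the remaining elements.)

4

Let dp[i] be the longest increasing subsequence ending at position i. Then dp = [1, 2, 1, 3, 2, 1, 4, 2, 4, 1, 4].
The maximum is 4; one witness is 4, 7, 8, 11 at positions 1,2,4,7.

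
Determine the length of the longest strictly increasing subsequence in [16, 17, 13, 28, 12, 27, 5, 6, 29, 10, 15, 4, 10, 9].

4

Scanning left to right, the best length ending at each element is: 16→1, 17→2, 13→1, 28→3, 12→1, 27→3, 5→1, 6→2, 29→4, 10→3, 15→4, 4→1, 10→3, 9→3.
So the longest increasing subsequence has length 4, e.g. 16, 17, 28, 29.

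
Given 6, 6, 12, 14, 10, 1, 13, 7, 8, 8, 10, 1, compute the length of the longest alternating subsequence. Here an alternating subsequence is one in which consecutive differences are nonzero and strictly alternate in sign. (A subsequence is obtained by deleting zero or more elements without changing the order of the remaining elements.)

Track the best alternating length ending on an up-step vs a down-step at each position: up/down = 1/1, 1/1, 2/1, 2/1, 2/3, 1/3, 4/3, 4/5, 6/5, 6/5, 6/5, 1/7.
The maximum over both is 7; one such subsequence is 6, 12, 10, 13, 7, 8, 1.

7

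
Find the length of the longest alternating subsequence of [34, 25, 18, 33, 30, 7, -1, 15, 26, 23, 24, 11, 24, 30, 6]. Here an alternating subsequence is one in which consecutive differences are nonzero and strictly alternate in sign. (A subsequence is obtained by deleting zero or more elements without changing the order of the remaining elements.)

A longest alternating subsequence is 34, 25, 33, 7, 26, 23, 24, 11, 24, 6 (positions 1,2,4,6,9,10,11,12,13,15); its 9 consecutive differences strictly alternate in sign, and length 10 is optimal.

10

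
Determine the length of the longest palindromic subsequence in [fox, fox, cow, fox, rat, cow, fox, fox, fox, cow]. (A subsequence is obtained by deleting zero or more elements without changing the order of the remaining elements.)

7

One longest palindromic subsequence is fox fox fox cow fox fox fox (positions 1,2,4,6,7,8,9); it reads the same forward and backward, and the interval DP gives dp[1][10] = 7.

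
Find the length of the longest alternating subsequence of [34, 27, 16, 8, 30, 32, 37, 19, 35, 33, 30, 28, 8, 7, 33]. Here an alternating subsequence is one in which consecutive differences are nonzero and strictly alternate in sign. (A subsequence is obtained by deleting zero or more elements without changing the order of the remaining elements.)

A longest alternating subsequence is 34, 27, 30, 19, 35, 30, 33 (positions 1,2,5,8,9,11,15); its 6 consecutive differences strictly alternate in sign, and length 7 is optimal.

7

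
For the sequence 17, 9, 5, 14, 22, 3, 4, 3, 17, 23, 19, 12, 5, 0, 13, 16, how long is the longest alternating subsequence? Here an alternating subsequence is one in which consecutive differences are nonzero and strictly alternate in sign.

9

A longest alternating subsequence is 17, 9, 14, 3, 4, 3, 17, 12, 13 (positions 1,2,4,6,7,8,9,12,15); its 8 consecutive differences strictly alternate in sign, and length 9 is optimal.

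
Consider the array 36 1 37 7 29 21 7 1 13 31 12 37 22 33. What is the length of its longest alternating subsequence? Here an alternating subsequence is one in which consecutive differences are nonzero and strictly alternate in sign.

11

A longest alternating subsequence is 36, 1, 37, 7, 29, 7, 13, 12, 37, 22, 33 (positions 1,2,3,4,5,7,9,11,12,13,14); its 10 consecutive differences strictly alternate in sign, and length 11 is optimal.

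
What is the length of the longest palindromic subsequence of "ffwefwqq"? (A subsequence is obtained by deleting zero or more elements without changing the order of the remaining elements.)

One longest palindromic subsequence is wfw (positions 3,5,6); it reads the same forward and backward, and the interval DP gives dp[1][8] = 3.

3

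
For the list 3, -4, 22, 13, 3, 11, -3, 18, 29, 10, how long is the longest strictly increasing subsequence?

One longest increasing subsequence is -4, 3, 11, 18, 29 (positions 2,5,6,8,9), of length 5; no longer one exists.

5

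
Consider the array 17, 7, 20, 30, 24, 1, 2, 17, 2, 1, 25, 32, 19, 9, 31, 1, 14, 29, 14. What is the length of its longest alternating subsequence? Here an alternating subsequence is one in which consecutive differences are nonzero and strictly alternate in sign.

Track the best alternating length ending on an up-step vs a down-step at each position: up/down = 1/1, 1/2, 3/1, 3/1, 3/4, 1/4, 5/4, 5/4, 5/6, 1/6, 7/4, 7/1, 7/8, 7/8, 9/8, 1/10, 11/10, 11/10, 11/12.
The maximum over both is 12; one such subsequence is 17, 7, 20, 1, 17, 2, 25, 19, 31, 1, 29, 14.

12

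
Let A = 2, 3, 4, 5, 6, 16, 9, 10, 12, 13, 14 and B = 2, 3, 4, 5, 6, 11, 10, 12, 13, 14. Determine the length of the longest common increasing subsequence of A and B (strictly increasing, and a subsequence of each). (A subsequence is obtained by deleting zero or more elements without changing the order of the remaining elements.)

A longest common strictly increasing subsequence is 2, 3, 4, 5, 6, 10, 12, 13, 14 (length 9); it appears in order in both A and B, and no longer such subsequence exists.

9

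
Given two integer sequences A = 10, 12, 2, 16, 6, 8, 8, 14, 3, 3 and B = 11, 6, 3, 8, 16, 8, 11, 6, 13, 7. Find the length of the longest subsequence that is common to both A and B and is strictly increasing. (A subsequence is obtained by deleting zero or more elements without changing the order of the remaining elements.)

For each value that appears in both, track the longest common increasing run ending there.
The best achievable length is 2; one witness is 6, 8 (A-positions 5,6, B-positions 2,4).

2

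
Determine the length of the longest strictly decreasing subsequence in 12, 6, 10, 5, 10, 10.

3

One longest decreasing subsequence is 12, 6, 5 (positions 1,2,4), of length 3; no longer one exists.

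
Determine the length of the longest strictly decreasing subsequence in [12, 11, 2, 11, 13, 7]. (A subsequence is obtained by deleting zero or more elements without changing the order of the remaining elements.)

Scanning left to right, the best length ending at each element is: 12→1, 11→2, 2→3, 11→2, 13→1, 7→3.
So the longest decreasing subsequence has length 3, e.g. 12, 11, 2.

3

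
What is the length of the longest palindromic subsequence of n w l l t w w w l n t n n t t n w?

8

Using dp[i][j] = 2 + dp[i+1][j−1] if the ends match, else max(dp[i+1][j], dp[i][j−1]):
dp[1][17] = 8. A witness is wntnntnw at positions 2,10,11,12,13,15,16,17.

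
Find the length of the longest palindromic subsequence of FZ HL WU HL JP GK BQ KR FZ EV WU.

One longest palindromic subsequence is FZ HL WU HL FZ (positions 1,2,3,4,9); it reads the same forward and backward, and the interval DP gives dp[1][11] = 5.

5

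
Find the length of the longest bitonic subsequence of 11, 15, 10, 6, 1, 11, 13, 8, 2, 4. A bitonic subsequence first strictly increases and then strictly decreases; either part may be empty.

5

Let inc[i] be the LIS ending at i and dec[i] the longest strictly decreasing subsequence starting at i. inc = [1, 2, 1, 1, 1, 2, 3, 2, 2, 3], dec = [4, 4, 3, 2, 1, 3, 3, 2, 1, 1].
max_i inc[i]+dec[i]−1 = 5, with one witness 11, 15, 13, 8, 4.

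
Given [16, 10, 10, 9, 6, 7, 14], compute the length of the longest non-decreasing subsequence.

3

One longest non-decreasing subsequence is 10, 10, 14 (positions 2,3,7), of length 3; no longer one exists.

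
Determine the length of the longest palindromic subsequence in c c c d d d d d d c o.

8

Using dp[i][j] = 2 + dp[i+1][j−1] if the ends match, else max(dp[i+1][j], dp[i][j−1]):
dp[1][11] = 8. A witness is cddddddc at positions 3,4,5,6,7,8,9,10.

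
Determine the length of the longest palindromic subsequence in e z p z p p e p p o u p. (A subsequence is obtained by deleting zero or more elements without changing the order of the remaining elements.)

7

One longest palindromic subsequence is pppeppp (positions 3,5,6,7,8,9,12); it reads the same forward and backward, and the interval DP gives dp[1][12] = 7.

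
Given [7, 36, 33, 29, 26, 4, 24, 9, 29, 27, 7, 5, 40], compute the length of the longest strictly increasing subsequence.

4

Let dp[i] be the longest increasing subsequence ending at position i. Then dp = [1, 2, 2, 2, 2, 1, 2, 2, 3, 3, 2, 2, 4].
The maximum is 4; one witness is 7, 26, 29, 40 at positions 1,5,9,13.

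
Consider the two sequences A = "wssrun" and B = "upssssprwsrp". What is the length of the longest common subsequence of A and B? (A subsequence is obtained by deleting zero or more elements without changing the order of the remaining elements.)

3

Backtracking the LCS table gives one alignment: w (A1,B9) → s (A3,B10) → r (A4,B11).
So the longest common subsequence has length 3.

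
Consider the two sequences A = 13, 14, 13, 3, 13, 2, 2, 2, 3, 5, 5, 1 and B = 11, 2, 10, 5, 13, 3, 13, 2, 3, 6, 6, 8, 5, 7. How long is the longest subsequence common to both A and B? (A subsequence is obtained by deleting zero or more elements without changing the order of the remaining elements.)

6

Backtracking the LCS table gives one alignment: 13 (A3,B5) → 3 (A4,B6) → 13 (A5,B7) → 2 (A8,B8) → 3 (A9,B9) → 5 (A10,B13).
So the longest common subsequence has length 6.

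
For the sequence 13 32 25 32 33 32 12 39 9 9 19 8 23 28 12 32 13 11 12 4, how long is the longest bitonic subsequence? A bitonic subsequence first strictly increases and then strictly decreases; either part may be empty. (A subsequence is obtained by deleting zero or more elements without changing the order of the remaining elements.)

9

Let inc[i] be the LIS ending at i and dec[i] the longest strictly decreasing subsequence starting at i. inc = [1, 2, 2, 3, 4, 3, 1, 5, 1, 1, 2, 1, 3, 4, 2, 5, 3, 2, 3, 1], dec = [5, 6, 5, 5, 6, 5, 4, 5, 3, 3, 4, 2, 4, 4, 3, 4, 3, 2, 2, 1].
max_i inc[i]+dec[i]−1 = 9, with one witness 13, 25, 32, 33, 32, 28, 13, 12, 4.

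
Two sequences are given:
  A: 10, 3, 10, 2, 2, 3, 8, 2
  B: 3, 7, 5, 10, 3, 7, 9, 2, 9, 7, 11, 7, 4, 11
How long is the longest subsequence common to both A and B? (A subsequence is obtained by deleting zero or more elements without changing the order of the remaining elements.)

A longest common subsequence is 3, 10, 3, 2 (length 4); the LCS DP confirms no longer common subsequence exists.

4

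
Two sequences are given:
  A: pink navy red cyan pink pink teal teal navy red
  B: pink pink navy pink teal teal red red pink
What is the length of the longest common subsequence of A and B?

Backtracking the LCS table gives one alignment: pink (A1,B2) → navy (A2,B3) → pink (A6,B4) → teal (A7,B5) → teal (A8,B6) → red (A10,B8).
So the longest common subsequence has length 6.

6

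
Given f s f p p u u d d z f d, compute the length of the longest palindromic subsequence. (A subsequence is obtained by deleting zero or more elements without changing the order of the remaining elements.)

4

Using dp[i][j] = 2 + dp[i+1][j−1] if the ends match, else max(dp[i+1][j], dp[i][j−1]):
dp[1][12] = 4. A witness is fddf at positions 3,8,9,11.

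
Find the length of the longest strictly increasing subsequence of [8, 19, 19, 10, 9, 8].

2

One longest increasing subsequence is 8, 19 (positions 1,2), of length 2; no longer one exists.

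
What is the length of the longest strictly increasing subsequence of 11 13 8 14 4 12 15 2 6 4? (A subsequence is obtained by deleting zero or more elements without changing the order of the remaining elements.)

4

Let dp[i] be the longest increasing subsequence ending at position i. Then dp = [1, 2, 1, 3, 1, 2, 4, 1, 2, 2].
The maximum is 4; one witness is 11, 13, 14, 15 at positions 1,2,4,7.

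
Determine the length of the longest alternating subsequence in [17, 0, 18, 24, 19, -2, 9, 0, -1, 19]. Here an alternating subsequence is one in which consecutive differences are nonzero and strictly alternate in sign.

7

Track the best alternating length ending on an up-step vs a down-step at each position: up/down = 1/1, 1/2, 3/1, 3/1, 3/4, 1/4, 5/4, 5/6, 5/6, 7/4.
The maximum over both is 7; one such subsequence is 17, 0, 18, -2, 9, 0, 19.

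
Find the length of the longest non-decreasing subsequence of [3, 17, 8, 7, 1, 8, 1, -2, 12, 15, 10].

5

Scanning left to right, the best length ending at each element is: 3→1, 17→2, 8→2, 7→2, 1→1, 8→3, 1→2, -2→1, 12→4, 15→5, 10→4.
So the longest non-decreasing subsequence has length 5, e.g. 3, 8, 8, 12, 15.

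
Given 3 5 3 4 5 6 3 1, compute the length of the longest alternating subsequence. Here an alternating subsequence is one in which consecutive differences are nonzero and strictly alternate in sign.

A longest alternating subsequence is 3, 5, 3, 4, 3 (positions 1,2,3,4,7); its 4 consecutive differences strictly alternate in sign, and length 5 is optimal.

5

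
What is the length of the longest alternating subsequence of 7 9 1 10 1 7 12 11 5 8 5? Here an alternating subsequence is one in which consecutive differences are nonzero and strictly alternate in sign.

9

A longest alternating subsequence is 7, 9, 1, 10, 1, 7, 5, 8, 5 (positions 1,2,3,4,5,6,9,10,11); its 8 consecutive differences strictly alternate in sign, and length 9 is optimal.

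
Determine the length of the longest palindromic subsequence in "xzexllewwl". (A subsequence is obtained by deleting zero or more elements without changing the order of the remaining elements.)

4

Using dp[i][j] = 2 + dp[i+1][j−1] if the ends match, else max(dp[i+1][j], dp[i][j−1]):
dp[1][10] = 4. A witness is lwwl at positions 5,8,9,10.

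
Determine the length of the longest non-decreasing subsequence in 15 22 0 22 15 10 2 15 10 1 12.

4

One longest non-decreasing subsequence is 0, 10, 10, 12 (positions 3,6,9,11), of length 4; no longer one exists.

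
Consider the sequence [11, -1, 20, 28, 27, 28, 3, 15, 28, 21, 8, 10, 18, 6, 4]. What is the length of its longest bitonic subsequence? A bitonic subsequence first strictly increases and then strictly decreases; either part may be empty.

Let inc[i] be the LIS ending at i and dec[i] the longest strictly decreasing subsequence starting at i. inc = [1, 1, 2, 3, 3, 4, 2, 3, 4, 4, 3, 4, 5, 3, 3], dec = [4, 1, 5, 6, 5, 5, 1, 4, 5, 4, 3, 3, 3, 2, 1].
max_i inc[i]+dec[i]−1 = 8, with one witness 11, 20, 28, 27, 21, 18, 6, 4.

8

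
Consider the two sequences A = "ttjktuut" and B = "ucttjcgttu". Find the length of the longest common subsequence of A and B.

5

A longest common subsequence is ttjtu (length 5); the LCS DP confirms no longer common subsequence exists.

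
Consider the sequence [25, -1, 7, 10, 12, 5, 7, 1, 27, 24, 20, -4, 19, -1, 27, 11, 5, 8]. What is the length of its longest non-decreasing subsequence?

Let dp[i] be the longest non-decreasing subsequence ending at position i. Then dp = [1, 1, 2, 3, 4, 2, 3, 2, 5, 5, 5, 1, 5, 2, 6, 4, 3, 4].
The maximum is 6; one witness is -1, 7, 10, 12, 27, 27 at positions 2,3,4,5,9,15.

6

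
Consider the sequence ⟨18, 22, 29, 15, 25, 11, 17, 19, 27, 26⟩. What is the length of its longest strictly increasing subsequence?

One longest increasing subsequence is 18, 22, 25, 27 (positions 1,2,5,9), of length 4; no longer one exists.

4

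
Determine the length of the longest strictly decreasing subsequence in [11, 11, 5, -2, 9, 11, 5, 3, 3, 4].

4

One longest decreasing subsequence is 11, 9, 5, 3 (positions 1,5,7,8), of length 4; no longer one exists.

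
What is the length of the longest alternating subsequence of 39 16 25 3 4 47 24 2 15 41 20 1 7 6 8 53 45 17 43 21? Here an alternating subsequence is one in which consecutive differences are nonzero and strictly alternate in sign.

Track the best alternating length ending on an up-step vs a down-step at each position: up/down = 1/1, 1/2, 3/2, 1/4, 5/4, 5/1, 5/6, 1/6, 7/6, 7/6, 7/8, 1/8, 9/8, 9/10, 11/8, 11/1, 11/12, 11/12, 13/12, 13/14.
The maximum over both is 14; one such subsequence is 39, 16, 25, 3, 4, 2, 15, 1, 7, 6, 53, 17, 43, 21.

14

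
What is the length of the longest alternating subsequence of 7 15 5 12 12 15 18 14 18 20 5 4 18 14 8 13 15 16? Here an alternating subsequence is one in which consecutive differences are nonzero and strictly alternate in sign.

Track the best alternating length ending on an up-step vs a down-step at each position: up/down = 1/1, 2/1, 1/3, 4/3, 4/3, 4/1, 4/1, 4/5, 6/1, 6/1, 1/7, 1/7, 8/7, 8/9, 8/9, 10/9, 10/9, 10/9.
The maximum over both is 10; one such subsequence is 7, 15, 5, 15, 14, 18, 5, 18, 8, 13.

10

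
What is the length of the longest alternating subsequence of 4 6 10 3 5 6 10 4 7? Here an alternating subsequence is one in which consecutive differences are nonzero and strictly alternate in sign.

A longest alternating subsequence is 4, 6, 3, 5, 4, 7 (positions 1,2,4,5,8,9); its 5 consecutive differences strictly alternate in sign, and length 6 is optimal.

6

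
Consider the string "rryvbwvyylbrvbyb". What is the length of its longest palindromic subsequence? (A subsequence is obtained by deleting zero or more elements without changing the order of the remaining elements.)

One longest palindromic subsequence is ybvyyvby (positions 3,5,7,8,9,13,14,15); it reads the same forward and backward, and the interval DP gives dp[1][16] = 8.

8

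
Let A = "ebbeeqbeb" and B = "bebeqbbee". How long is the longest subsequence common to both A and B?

6

Backtracking the LCS table gives one alignment: e (A1,B2) → b (A3,B3) → e (A5,B4) → q (A6,B5) → b (A7,B7) → e (A8,B9).
So the longest common subsequence has length 6.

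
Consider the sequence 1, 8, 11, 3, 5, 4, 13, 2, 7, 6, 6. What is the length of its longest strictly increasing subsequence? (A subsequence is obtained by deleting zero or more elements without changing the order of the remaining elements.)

Scanning left to right, the best length ending at each element is: 1→1, 8→2, 11→3, 3→2, 5→3, 4→3, 13→4, 2→2, 7→4, 6→4, 6→4.
So the longest increasing subsequence has length 4, e.g. 1, 8, 11, 13.

4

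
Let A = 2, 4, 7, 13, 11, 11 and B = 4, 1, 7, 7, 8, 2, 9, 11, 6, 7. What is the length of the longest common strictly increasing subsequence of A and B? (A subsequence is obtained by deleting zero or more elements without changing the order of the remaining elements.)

For each value that appears in both, track the longest common increasing run ending there.
The best achievable length is 3; one witness is 4, 7, 11 (A-positions 2,3,5, B-positions 1,3,8).

3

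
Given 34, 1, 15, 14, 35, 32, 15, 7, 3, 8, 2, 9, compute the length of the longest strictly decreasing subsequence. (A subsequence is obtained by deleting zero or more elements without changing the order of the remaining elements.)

6

Scanning left to right, the best length ending at each element is: 34→1, 1→2, 15→2, 14→3, 35→1, 32→2, 15→3, 7→4, 3→5, 8→4, 2→6, 9→4.
So the longest decreasing subsequence has length 6, e.g. 34, 15, 14, 7, 3, 2.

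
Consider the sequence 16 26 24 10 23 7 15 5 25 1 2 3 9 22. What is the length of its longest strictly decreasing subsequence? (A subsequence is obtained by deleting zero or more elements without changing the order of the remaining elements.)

6

One longest decreasing subsequence is 26, 24, 10, 7, 5, 1 (positions 2,3,4,6,8,10), of length 6; no longer one exists.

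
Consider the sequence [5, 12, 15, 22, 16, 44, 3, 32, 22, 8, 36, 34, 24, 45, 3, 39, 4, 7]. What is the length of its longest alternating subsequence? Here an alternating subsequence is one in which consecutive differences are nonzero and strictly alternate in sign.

14

Track the best alternating length ending on an up-step vs a down-step at each position: up/down = 1/1, 2/1, 2/1, 2/1, 2/3, 4/1, 1/5, 6/5, 6/7, 6/7, 8/5, 8/9, 8/9, 10/1, 1/11, 12/11, 12/13, 14/13.
The maximum over both is 14; one such subsequence is 5, 22, 16, 44, 3, 32, 22, 36, 34, 45, 3, 39, 4, 7.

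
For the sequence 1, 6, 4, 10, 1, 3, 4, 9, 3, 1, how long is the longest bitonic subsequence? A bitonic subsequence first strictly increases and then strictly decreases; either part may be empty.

6

Let inc[i] be the LIS ending at i and dec[i] the longest strictly decreasing subsequence starting at i. inc = [1, 2, 2, 3, 1, 2, 3, 4, 2, 1], dec = [1, 4, 3, 4, 1, 2, 3, 3, 2, 1].
max_i inc[i]+dec[i]−1 = 6, with one witness 1, 6, 10, 9, 3, 1.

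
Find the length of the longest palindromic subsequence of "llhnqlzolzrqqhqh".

7

One longest palindromic subsequence is hqzlzqh (positions 3,5,7,9,10,15,16); it reads the same forward and backward, and the interval DP gives dp[1][16] = 7.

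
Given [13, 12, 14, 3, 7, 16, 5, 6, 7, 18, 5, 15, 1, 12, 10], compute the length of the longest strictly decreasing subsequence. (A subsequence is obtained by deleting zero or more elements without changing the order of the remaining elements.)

One longest decreasing subsequence is 13, 12, 7, 6, 5, 1 (positions 1,2,5,8,11,13), of length 6; no longer one exists.

6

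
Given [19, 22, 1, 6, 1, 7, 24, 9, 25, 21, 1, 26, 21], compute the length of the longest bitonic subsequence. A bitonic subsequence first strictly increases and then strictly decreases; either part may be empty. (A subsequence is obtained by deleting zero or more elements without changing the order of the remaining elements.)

Let inc[i] be the LIS ending at i and dec[i] the longest strictly decreasing subsequence starting at i. inc = [1, 2, 1, 2, 1, 3, 4, 4, 5, 5, 1, 6, 5], dec = [3, 3, 1, 2, 1, 2, 3, 2, 3, 2, 1, 2, 1].
max_i inc[i]+dec[i]−1 = 7, with one witness 1, 6, 7, 24, 25, 21, 1.

7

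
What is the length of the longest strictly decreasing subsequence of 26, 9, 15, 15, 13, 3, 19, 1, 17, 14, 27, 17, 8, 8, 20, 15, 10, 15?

5

Let dp[i] be the longest decreasing subsequence ending at position i. Then dp = [1, 2, 2, 2, 3, 4, 2, 5, 3, 4, 1, 3, 5, 5, 2, 4, 5, 4].
The maximum is 5; one witness is 26, 15, 13, 3, 1 at positions 1,3,5,6,8.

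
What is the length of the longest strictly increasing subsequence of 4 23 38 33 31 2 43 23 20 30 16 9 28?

4

Scanning left to right, the best length ending at each element is: 4→1, 23→2, 38→3, 33→3, 31→3, 2→1, 43→4, 23→2, 20→2, 30→3, 16→2, 9→2, 28→3.
So the longest increasing subsequence has length 4, e.g. 4, 23, 38, 43.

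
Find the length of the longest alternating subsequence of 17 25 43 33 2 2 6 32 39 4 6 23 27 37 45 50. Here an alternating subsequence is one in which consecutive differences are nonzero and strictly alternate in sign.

Track the best alternating length ending on an up-step vs a down-step at each position: up/down = 1/1, 2/1, 2/1, 2/3, 1/3, 1/3, 4/3, 4/3, 4/3, 4/5, 6/5, 6/5, 6/5, 6/5, 6/1, 6/1.
The maximum over both is 6; one such subsequence is 17, 25, 2, 6, 4, 6.

6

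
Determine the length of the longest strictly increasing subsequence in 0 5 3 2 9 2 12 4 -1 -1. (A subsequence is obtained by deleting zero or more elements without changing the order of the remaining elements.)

Let dp[i] be the longest increasing subsequence ending at position i. Then dp = [1, 2, 2, 2, 3, 2, 4, 3, 1, 1].
The maximum is 4; one witness is 0, 5, 9, 12 at positions 1,2,5,7.

4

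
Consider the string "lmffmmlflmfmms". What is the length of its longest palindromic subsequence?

Using dp[i][j] = 2 + dp[i+1][j−1] if the ends match, else max(dp[i+1][j], dp[i][j−1]):
dp[1][14] = 9. A witness is mmmlflmmm at positions 2,5,6,7,8,9,10,12,13.

9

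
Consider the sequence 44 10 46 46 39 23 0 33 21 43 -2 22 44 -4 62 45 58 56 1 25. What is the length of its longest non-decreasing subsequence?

Let dp[i] be the longest non-decreasing subsequence ending at position i. Then dp = [1, 1, 2, 3, 2, 2, 1, 3, 2, 4, 1, 3, 5, 1, 6, 6, 7, 7, 2, 4].
The maximum is 7; one witness is 10, 23, 33, 43, 44, 45, 58 at positions 2,6,8,10,13,16,17.

7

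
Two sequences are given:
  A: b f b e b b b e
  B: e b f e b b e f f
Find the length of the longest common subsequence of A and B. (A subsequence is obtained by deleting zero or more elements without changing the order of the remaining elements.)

A longest common subsequence is bfebbe (length 6); the LCS DP confirms no longer common subsequence exists.

6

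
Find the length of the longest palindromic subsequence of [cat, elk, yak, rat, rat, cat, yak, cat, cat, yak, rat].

6

Using dp[i][j] = 2 + dp[i+1][j−1] if the ends match, else max(dp[i+1][j], dp[i][j−1]):
dp[1][11] = 6. A witness is rat yak cat cat yak rat at positions 4,7,8,9,10,11.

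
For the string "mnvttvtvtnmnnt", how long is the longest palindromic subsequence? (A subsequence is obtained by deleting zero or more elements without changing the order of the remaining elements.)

9

One longest palindromic subsequence is mntvtvtnm (positions 1,2,4,6,7,8,9,10,11); it reads the same forward and backward, and the interval DP gives dp[1][14] = 9.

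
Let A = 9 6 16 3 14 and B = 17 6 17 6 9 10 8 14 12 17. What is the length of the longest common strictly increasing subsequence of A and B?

2

A longest common strictly increasing subsequence is 6, 14 (length 2); it appears in order in both A and B, and no longer such subsequence exists.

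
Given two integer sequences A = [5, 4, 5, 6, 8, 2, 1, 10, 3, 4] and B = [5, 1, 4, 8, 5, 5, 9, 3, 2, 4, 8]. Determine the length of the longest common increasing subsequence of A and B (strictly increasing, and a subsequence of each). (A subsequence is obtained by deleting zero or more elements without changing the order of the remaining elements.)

A longest common strictly increasing subsequence is 1, 3, 4 (length 3); it appears in order in both A and B, and no longer such subsequence exists.

3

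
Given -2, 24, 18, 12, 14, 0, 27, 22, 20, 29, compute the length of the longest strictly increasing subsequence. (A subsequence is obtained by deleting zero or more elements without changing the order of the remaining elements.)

Let dp[i] be the longest increasing subsequence ending at position i. Then dp = [1, 2, 2, 2, 3, 2, 4, 4, 4, 5].
The maximum is 5; one witness is -2, 12, 14, 27, 29 at positions 1,4,5,7,10.

5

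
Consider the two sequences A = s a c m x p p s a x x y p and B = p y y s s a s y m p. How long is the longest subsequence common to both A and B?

5

Backtracking the LCS table gives one alignment: s (A1,B5) → a (A2,B6) → s (A8,B7) → y (A12,B8) → p (A13,B10).
So the longest common subsequence has length 5.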